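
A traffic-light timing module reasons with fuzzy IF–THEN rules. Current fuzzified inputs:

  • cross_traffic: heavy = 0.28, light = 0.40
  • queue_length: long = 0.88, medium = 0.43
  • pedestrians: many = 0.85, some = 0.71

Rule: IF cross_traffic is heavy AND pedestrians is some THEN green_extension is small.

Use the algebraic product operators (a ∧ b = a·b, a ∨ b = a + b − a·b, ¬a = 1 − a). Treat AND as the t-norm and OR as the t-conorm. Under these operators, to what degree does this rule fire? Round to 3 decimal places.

firing strength: heavy=0.28, some=0.71; AND[a·b] → w = 0.1988

0.199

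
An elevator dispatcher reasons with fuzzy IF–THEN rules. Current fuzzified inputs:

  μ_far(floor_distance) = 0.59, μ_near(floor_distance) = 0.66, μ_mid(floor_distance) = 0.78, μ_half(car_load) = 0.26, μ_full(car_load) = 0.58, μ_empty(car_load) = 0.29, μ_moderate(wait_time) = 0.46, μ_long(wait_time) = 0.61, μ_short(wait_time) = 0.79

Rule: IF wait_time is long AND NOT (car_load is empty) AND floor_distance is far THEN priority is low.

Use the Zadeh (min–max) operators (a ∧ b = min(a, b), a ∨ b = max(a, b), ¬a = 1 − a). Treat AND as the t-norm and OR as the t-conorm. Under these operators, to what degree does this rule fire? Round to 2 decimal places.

firing strength: long=0.61, ¬empty=1−0.29=0.71, far=0.59; AND[min(a, b)] → w = 0.59

0.59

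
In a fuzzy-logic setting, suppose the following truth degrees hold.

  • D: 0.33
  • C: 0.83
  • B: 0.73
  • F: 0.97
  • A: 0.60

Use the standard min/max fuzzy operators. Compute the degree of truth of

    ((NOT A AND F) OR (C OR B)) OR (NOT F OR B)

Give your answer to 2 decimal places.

0.83

NOT A = 1 − 0.60 = 0.40
NOT A AND F = min(a, b) on (0.40, 0.97) = 0.40
C OR B = max(a, b) on (0.83, 0.73) = 0.83
(NOT A AND F) OR (C OR B) = max(a, b) on (0.40, 0.83) = 0.83
NOT F = 1 − 0.97 = 0.03
NOT F OR B = max(a, b) on (0.03, 0.73) = 0.73
((NOT A AND F) OR (C OR B)) OR (NOT F OR B) = max(a, b) on (0.83, 0.73) = 0.83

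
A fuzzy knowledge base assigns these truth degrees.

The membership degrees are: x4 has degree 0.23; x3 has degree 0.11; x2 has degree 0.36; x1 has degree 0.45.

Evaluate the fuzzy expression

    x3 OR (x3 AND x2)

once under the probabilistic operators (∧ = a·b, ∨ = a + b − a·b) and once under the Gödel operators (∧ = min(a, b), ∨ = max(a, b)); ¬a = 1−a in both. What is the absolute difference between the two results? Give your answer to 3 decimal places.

Under probabilistic:
  x3 AND x2 = a·b on (0.1100, 0.3600) = 0.0396
  x3 OR (x3 AND x2) = a + b − a·b on (0.1100, 0.0396) = 0.1452
  → value = 0.1452
Under Gödel:
  x3 AND x2 = min(a, b) on (0.11, 0.36) = 0.11
  x3 OR (x3 AND x2) = max(a, b) on (0.11, 0.11) = 0.11
  → value = 0.1100
|0.1452 − 0.1100| = 0.035

0.035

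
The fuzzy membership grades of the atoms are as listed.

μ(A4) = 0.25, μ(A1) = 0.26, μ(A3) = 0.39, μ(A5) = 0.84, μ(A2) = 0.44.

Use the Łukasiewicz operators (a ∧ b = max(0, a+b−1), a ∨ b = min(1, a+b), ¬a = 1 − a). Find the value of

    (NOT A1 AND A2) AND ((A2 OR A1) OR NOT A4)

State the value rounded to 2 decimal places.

NOT A1 = 1 − 0.26 = 0.74
NOT A1 AND A2 = max(0, a+b−1) on (0.74, 0.44) = 0.18
A2 OR A1 = min(1, a+b) on (0.44, 0.26) = 0.70
NOT A4 = 1 − 0.25 = 0.75
(A2 OR A1) OR NOT A4 = min(1, a+b) on (0.70, 0.75) = 1.00
(NOT A1 AND A2) AND ((A2 OR A1) OR NOT A4) = max(0, a+b−1) on (0.18, 1.00) = 0.18

0.18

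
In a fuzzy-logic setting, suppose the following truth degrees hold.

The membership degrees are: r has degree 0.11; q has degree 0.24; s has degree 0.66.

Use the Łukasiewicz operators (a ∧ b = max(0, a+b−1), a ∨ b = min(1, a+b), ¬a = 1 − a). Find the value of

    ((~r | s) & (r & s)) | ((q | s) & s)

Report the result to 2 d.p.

~r = 1 − 0.11 = 0.89
~r | s = min(1, a+b) on (0.89, 0.66) = 1.00
r & s = max(0, a+b−1) on (0.11, 0.66) = 0.00
(~r | s) & (r & s) = max(0, a+b−1) on (1.00, 0.00) = 0.00
q | s = min(1, a+b) on (0.24, 0.66) = 0.90
(q | s) & s = max(0, a+b−1) on (0.90, 0.66) = 0.56
((~r | s) & (r & s)) | ((q | s) & s) = min(1, a+b) on (0.00, 0.56) = 0.56

0.56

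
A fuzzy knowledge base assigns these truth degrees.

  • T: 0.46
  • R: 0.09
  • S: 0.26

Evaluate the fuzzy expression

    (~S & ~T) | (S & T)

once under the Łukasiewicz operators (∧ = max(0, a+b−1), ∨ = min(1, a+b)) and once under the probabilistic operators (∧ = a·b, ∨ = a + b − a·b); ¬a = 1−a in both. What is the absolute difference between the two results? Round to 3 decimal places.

0.191

Under Łukasiewicz:
  ~S = 1 − 0.26 = 0.74
  ~T = 1 − 0.46 = 0.54
  ~S & ~T = max(0, a+b−1) on (0.74, 0.54) = 0.28
  S & T = max(0, a+b−1) on (0.26, 0.46) = 0.00
  (~S & ~T) | (S & T) = min(1, a+b) on (0.28, 0.00) = 0.28
  → value = 0.2800
Under probabilistic:
  ~S = 1 − 0.2600 = 0.7400
  ~T = 1 − 0.4600 = 0.5400
  ~S & ~T = a·b on (0.7400, 0.5400) = 0.3996
  S & T = a·b on (0.2600, 0.4600) = 0.1196
  (~S & ~T) | (S & T) = a + b − a·b on (0.3996, 0.1196) = 0.4714
  → value = 0.4714
|0.2800 − 0.4714| = 0.191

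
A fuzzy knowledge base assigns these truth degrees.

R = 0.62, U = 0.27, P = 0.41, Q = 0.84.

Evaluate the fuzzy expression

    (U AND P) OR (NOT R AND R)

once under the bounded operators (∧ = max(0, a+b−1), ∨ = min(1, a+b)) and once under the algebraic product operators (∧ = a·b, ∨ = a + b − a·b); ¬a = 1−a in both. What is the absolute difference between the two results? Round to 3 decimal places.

Under bounded:
  U AND P = max(0, a+b−1) on (0.27, 0.41) = 0.00
  NOT R = 1 − 0.62 = 0.38
  NOT R AND R = max(0, a+b−1) on (0.38, 0.62) = 0.00
  (U AND P) OR (NOT R AND R) = min(1, a+b) on (0.00, 0.00) = 0.00
  → value = 0.0000
Under algebraic product:
  U AND P = a·b on (0.2700, 0.4100) = 0.1107
  NOT R = 1 − 0.6200 = 0.3800
  NOT R AND R = a·b on (0.3800, 0.6200) = 0.2356
  (U AND P) OR (NOT R AND R) = a + b − a·b on (0.1107, 0.2356) = 0.3202
  → value = 0.3202
|0.0000 − 0.3202| = 0.320

0.320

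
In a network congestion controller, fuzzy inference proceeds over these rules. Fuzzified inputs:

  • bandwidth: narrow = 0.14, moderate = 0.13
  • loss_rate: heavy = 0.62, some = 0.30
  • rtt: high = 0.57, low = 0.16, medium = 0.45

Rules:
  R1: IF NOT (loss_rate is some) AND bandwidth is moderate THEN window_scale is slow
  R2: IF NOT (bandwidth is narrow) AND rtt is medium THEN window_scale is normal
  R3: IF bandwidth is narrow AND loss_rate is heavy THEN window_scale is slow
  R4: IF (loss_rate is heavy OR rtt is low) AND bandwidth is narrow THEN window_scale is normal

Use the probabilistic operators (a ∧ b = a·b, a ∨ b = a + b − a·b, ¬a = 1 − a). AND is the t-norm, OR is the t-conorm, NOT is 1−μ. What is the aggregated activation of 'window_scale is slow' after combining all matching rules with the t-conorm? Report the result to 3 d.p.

0.170

R1: ¬some=1−0.30=0.70, moderate=0.13; AND[a·b] → w = 0.0910
R2: ¬narrow=1−0.14=0.86, medium=0.45; AND[a·b] → w = 0.3870
R3: narrow=0.14, heavy=0.62; AND[a·b] → w = 0.0868
R4: (heavy=0.62 OR low=0.16) = 0.6808; AND[a·b] with narrow=0.14 → w = 0.0953
Rules with consequent 'slow': {R1, R3} → strengths 0.0910, 0.0868
Aggregate via t-conorm [a + b − a·b]: 0.1699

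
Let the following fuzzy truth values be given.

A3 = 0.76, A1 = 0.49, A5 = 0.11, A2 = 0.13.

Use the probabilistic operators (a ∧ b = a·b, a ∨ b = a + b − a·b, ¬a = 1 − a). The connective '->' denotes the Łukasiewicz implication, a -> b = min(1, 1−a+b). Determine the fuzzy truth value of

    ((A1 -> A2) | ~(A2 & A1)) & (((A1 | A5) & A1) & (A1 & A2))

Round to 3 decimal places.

0.017

A1 -> A2  [Łukasiewicz: min(1, 1−a+b)] with a=0.4900, b=0.1300 → 0.6400
A2 & A1 = a·b on (0.1300, 0.4900) = 0.0637
~(A2 & A1) = 1 − 0.0637 = 0.9363
(A1 -> A2) | ~(A2 & A1) = a + b − a·b on (0.6400, 0.9363) = 0.9771
A1 | A5 = a + b − a·b on (0.4900, 0.1100) = 0.5461
(A1 | A5) & A1 = a·b on (0.5461, 0.4900) = 0.2676
A1 & A2 = a·b on (0.4900, 0.1300) = 0.0637
((A1 | A5) & A1) & (A1 & A2) = a·b on (0.2676, 0.0637) = 0.0170
((A1 -> A2) | ~(A2 & A1)) & (((A1 | A5) & A1) & (A1 & A2)) = a·b on (0.9771, 0.0170) = 0.0167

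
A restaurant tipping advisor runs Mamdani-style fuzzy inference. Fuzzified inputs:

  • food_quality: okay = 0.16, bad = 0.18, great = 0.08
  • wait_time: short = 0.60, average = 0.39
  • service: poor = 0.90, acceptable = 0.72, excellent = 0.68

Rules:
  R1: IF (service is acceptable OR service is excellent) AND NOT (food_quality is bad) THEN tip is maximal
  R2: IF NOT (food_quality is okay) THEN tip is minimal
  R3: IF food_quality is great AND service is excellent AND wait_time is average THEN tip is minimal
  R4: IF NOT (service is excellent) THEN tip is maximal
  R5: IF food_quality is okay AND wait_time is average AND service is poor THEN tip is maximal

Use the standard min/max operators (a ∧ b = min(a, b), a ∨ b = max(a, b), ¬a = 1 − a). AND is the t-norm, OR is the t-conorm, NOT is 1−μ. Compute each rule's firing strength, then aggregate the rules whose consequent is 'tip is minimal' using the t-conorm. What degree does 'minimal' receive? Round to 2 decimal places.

R1: (acceptable=0.72 OR excellent=0.68) = 0.72; AND[min(a, b)] with ¬bad=1−0.18=0.82 → w = 0.72
R2: ¬okay=1−0.16=0.84 → w = 0.84
R3: great=0.08, excellent=0.68, average=0.39; AND[min(a, b)] → w = 0.08
R4: ¬excellent=1−0.68=0.32 → w = 0.32
R5: okay=0.16, average=0.39, poor=0.90; AND[min(a, b)] → w = 0.16
Rules with consequent 'minimal': {R2, R3} → strengths 0.84, 0.08
Aggregate via t-conorm [max(a, b)]: 0.84

0.84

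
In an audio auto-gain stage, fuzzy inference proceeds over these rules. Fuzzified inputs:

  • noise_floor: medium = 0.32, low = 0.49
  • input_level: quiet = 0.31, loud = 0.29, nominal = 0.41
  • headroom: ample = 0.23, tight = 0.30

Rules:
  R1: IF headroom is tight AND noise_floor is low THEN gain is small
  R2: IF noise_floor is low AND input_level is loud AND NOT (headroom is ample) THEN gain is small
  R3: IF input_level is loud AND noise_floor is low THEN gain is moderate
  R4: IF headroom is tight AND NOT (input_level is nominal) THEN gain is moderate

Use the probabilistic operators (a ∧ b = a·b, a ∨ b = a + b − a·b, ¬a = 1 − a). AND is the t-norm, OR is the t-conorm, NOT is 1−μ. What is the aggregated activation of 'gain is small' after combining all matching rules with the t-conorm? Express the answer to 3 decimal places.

0.240

R1: tight=0.30, low=0.49; AND[a·b] → w = 0.1470
R2: low=0.49, loud=0.29, ¬ample=1−0.23=0.77; AND[a·b] → w = 0.1094
R3: loud=0.29, low=0.49; AND[a·b] → w = 0.1421
R4: tight=0.30, ¬nominal=1−0.41=0.59; AND[a·b] → w = 0.1770
Rules with consequent 'small': {R1, R2} → strengths 0.1470, 0.1094
Aggregate via t-conorm [a + b − a·b]: 0.2403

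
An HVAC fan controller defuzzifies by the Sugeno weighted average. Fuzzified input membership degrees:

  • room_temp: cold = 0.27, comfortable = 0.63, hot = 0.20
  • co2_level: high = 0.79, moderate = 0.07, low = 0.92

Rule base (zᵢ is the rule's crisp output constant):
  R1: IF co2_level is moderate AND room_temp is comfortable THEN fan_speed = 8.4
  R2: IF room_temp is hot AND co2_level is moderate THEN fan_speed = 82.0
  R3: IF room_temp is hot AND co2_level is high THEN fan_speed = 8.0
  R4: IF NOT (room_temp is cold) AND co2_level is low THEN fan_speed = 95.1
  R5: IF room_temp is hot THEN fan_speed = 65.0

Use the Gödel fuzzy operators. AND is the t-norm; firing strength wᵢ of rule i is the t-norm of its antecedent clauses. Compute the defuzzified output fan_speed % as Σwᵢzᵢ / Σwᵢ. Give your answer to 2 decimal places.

R1 (z=8.4): moderate=0.07, comfortable=0.63; AND[min(a, b)] → w = 0.07
R2 (z=82.0): hot=0.20, moderate=0.07; AND[min(a, b)] → w = 0.07
R3 (z=8.0): hot=0.20, high=0.79; AND[min(a, b)] → w = 0.20
R4 (z=95.1): ¬cold=1−0.27=0.73, low=0.92; AND[min(a, b)] → w = 0.73
R5 (z=65.0): hot=0.20 → w = 0.20
Weighted average = (0.07·8.4 + 0.07·82.0 + 0.20·8.0 + 0.73·95.1 + 0.20·65.0) / (0.07 + 0.07 + 0.20 + 0.73 + 0.20)
  = 90.3510 / 1.2700 = 71.14

71.14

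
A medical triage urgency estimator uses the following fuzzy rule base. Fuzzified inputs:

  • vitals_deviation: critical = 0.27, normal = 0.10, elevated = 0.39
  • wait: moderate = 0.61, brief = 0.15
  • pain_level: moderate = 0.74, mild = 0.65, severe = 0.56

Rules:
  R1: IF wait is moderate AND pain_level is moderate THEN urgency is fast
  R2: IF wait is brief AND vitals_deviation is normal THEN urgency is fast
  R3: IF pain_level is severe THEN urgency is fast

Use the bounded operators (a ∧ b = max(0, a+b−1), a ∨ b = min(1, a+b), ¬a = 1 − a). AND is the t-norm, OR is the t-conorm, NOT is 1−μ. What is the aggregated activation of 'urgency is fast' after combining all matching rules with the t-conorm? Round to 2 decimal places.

0.91

R1: moderate=0.61, moderate=0.74; AND[max(0, a+b−1)] → w = 0.35
R2: brief=0.15, normal=0.10; AND[max(0, a+b−1)] → w = 0.00
R3: severe=0.56 → w = 0.56
Rules with consequent 'fast': {R1, R2, R3} → strengths 0.35, 0.00, 0.56
Aggregate via t-conorm [min(1, a+b)]: 0.91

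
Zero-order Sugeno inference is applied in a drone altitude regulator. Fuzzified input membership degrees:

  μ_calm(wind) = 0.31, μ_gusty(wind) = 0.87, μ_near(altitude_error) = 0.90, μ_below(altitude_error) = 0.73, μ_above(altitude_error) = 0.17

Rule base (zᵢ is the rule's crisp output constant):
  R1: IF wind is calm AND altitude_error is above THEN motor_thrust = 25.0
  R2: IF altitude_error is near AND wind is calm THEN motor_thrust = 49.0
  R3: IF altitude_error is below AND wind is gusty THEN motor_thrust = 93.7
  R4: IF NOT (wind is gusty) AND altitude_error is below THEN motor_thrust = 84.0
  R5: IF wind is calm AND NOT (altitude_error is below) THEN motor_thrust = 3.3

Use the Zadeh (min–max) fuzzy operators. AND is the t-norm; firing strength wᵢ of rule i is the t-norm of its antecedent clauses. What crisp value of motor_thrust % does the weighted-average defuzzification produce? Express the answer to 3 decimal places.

61.896

R1 (z=25.0): calm=0.31, above=0.17; AND[min(a, b)] → w = 0.17
R2 (z=49.0): near=0.90, calm=0.31; AND[min(a, b)] → w = 0.31
R3 (z=93.7): below=0.73, gusty=0.87; AND[min(a, b)] → w = 0.73
R4 (z=84.0): ¬gusty=1−0.87=0.13, below=0.73; AND[min(a, b)] → w = 0.13
R5 (z=3.3): calm=0.31, ¬below=1−0.73=0.27; AND[min(a, b)] → w = 0.27
Weighted average = (0.17·25.0 + 0.31·49.0 + 0.73·93.7 + 0.13·84.0 + 0.27·3.3) / (0.17 + 0.31 + 0.73 + 0.13 + 0.27)
  = 99.6520 / 1.6100 = 61.896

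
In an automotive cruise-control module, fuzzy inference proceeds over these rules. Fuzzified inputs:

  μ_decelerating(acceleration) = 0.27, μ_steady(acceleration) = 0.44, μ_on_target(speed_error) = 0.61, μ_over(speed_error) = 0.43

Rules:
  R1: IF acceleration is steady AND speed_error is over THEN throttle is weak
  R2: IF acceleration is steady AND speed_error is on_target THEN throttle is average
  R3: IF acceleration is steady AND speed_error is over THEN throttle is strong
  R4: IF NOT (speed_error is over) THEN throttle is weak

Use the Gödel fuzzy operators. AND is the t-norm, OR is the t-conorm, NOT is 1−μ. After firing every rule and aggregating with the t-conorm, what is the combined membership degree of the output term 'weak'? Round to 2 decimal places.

R1: steady=0.44, over=0.43; AND[min(a, b)] → w = 0.43
R2: steady=0.44, on_target=0.61; AND[min(a, b)] → w = 0.44
R3: steady=0.44, over=0.43; AND[min(a, b)] → w = 0.43
R4: ¬over=1−0.43=0.57 → w = 0.57
Rules with consequent 'weak': {R1, R4} → strengths 0.43, 0.57
Aggregate via t-conorm [max(a, b)]: 0.57

0.57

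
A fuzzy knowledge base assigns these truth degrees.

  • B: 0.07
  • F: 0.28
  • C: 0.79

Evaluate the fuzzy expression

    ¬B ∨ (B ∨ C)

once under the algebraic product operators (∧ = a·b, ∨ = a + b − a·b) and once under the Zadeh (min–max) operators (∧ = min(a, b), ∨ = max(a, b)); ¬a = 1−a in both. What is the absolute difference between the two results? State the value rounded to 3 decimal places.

0.056

Under algebraic product:
  ¬B = 1 − 0.0700 = 0.9300
  B ∨ C = a + b − a·b on (0.0700, 0.7900) = 0.8047
  ¬B ∨ (B ∨ C) = a + b − a·b on (0.9300, 0.8047) = 0.9863
  → value = 0.9863
Under Zadeh (min–max):
  ¬B = 1 − 0.07 = 0.93
  B ∨ C = max(a, b) on (0.07, 0.79) = 0.79
  ¬B ∨ (B ∨ C) = max(a, b) on (0.93, 0.79) = 0.93
  → value = 0.9300
|0.9863 − 0.9300| = 0.056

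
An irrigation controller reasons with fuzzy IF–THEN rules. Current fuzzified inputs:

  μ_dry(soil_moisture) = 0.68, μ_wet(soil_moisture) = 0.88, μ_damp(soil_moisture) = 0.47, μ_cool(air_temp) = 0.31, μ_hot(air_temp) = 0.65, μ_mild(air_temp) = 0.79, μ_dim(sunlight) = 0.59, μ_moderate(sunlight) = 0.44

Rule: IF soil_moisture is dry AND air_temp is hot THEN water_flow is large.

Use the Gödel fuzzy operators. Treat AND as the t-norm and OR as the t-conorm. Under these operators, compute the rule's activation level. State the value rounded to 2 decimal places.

firing strength: dry=0.68, hot=0.65; AND[min(a, b)] → w = 0.65

0.65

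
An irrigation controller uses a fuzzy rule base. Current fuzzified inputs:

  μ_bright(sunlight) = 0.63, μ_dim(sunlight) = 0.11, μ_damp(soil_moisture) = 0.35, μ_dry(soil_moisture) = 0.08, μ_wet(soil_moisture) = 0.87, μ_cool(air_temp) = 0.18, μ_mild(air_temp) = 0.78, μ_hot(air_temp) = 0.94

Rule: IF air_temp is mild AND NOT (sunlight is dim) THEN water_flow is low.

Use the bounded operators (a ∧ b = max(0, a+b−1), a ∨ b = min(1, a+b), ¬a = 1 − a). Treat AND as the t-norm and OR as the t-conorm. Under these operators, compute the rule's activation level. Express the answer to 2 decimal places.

0.67

firing strength: mild=0.78, ¬dim=1−0.11=0.89; AND[max(0, a+b−1)] → w = 0.67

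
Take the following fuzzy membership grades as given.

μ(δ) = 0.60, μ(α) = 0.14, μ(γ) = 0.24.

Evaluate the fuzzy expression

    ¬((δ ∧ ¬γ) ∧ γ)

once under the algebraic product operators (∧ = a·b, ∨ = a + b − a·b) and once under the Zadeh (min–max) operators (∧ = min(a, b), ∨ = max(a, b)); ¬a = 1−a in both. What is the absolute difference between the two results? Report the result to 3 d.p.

Under algebraic product:
  ¬γ = 1 − 0.2400 = 0.7600
  δ ∧ ¬γ = a·b on (0.6000, 0.7600) = 0.4560
  (δ ∧ ¬γ) ∧ γ = a·b on (0.4560, 0.2400) = 0.1094
  ¬((δ ∧ ¬γ) ∧ γ) = 1 − 0.1094 = 0.8906
  → value = 0.8906
Under Zadeh (min–max):
  ¬γ = 1 − 0.24 = 0.76
  δ ∧ ¬γ = min(a, b) on (0.60, 0.76) = 0.60
  (δ ∧ ¬γ) ∧ γ = min(a, b) on (0.60, 0.24) = 0.24
  ¬((δ ∧ ¬γ) ∧ γ) = 1 − 0.24 = 0.76
  → value = 0.7600
|0.8906 − 0.7600| = 0.131

0.131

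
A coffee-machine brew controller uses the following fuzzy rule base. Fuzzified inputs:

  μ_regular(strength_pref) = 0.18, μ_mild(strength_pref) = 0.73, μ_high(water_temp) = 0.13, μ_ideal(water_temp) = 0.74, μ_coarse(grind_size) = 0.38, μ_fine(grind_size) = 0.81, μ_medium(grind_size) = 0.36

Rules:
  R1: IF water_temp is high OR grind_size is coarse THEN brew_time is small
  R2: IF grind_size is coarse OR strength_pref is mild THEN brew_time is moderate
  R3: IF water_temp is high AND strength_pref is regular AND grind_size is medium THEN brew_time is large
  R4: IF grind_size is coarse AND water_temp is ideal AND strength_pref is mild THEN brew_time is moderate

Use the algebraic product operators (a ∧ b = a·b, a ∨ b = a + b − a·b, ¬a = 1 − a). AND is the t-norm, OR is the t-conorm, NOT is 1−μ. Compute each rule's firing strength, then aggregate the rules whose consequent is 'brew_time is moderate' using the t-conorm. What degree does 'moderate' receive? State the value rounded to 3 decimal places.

0.867

R1: high=0.13, coarse=0.38; OR[a + b − a·b] → w = 0.4606
R2: coarse=0.38, mild=0.73; OR[a + b − a·b] → w = 0.8326
R3: high=0.13, regular=0.18, medium=0.36; AND[a·b] → w = 0.0084
R4: coarse=0.38, ideal=0.74, mild=0.73; AND[a·b] → w = 0.2053
Rules with consequent 'moderate': {R2, R4} → strengths 0.8326, 0.2053
Aggregate via t-conorm [a + b − a·b]: 0.8670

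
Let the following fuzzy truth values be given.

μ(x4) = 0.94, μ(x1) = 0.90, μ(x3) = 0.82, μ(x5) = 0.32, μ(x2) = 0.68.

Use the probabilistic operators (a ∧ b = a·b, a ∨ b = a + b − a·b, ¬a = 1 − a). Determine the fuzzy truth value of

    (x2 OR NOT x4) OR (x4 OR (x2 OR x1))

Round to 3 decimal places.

NOT x4 = 1 − 0.9400 = 0.0600
x2 OR NOT x4 = a + b − a·b on (0.6800, 0.0600) = 0.6992
x2 OR x1 = a + b − a·b on (0.6800, 0.9000) = 0.9680
x4 OR (x2 OR x1) = a + b − a·b on (0.9400, 0.9680) = 0.9981
(x2 OR NOT x4) OR (x4 OR (x2 OR x1)) = a + b − a·b on (0.6992, 0.9981) = 0.9994

0.999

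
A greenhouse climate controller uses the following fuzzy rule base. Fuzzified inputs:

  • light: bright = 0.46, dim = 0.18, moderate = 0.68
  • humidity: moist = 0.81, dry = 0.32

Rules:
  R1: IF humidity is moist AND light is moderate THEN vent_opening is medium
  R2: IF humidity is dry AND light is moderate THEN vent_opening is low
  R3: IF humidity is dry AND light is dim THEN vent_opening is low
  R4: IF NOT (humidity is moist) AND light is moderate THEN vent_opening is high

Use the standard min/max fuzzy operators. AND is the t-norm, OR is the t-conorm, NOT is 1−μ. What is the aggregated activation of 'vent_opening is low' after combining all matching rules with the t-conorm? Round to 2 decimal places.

R1: moist=0.81, moderate=0.68; AND[min(a, b)] → w = 0.68
R2: dry=0.32, moderate=0.68; AND[min(a, b)] → w = 0.32
R3: dry=0.32, dim=0.18; AND[min(a, b)] → w = 0.18
R4: ¬moist=1−0.81=0.19, moderate=0.68; AND[min(a, b)] → w = 0.19
Rules with consequent 'low': {R2, R3} → strengths 0.32, 0.18
Aggregate via t-conorm [max(a, b)]: 0.32

0.32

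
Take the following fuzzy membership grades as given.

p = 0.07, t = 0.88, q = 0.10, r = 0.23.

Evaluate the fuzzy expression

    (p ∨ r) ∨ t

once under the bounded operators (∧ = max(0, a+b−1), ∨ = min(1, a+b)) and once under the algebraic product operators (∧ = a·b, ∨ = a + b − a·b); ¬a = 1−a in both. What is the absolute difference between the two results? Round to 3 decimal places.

Under bounded:
  p ∨ r = min(1, a+b) on (0.07, 0.23) = 0.30
  (p ∨ r) ∨ t = min(1, a+b) on (0.30, 0.88) = 1.00
  → value = 1.0000
Under algebraic product:
  p ∨ r = a + b − a·b on (0.0700, 0.2300) = 0.2839
  (p ∨ r) ∨ t = a + b − a·b on (0.2839, 0.8800) = 0.9141
  → value = 0.9141
|1.0000 − 0.9141| = 0.086

0.086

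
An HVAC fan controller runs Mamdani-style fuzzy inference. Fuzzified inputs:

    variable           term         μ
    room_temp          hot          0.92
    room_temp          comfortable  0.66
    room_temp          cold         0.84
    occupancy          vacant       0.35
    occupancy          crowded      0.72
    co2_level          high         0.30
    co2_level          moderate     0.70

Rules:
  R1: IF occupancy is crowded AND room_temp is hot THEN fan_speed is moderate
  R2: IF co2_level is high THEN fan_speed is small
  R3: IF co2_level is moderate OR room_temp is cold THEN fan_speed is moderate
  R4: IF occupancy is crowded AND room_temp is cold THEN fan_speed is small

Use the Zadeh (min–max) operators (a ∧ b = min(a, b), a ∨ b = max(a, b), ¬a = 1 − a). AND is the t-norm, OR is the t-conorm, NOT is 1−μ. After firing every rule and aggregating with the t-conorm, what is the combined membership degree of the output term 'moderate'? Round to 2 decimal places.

0.84

R1: crowded=0.72, hot=0.92; AND[min(a, b)] → w = 0.72
R2: high=0.30 → w = 0.30
R3: moderate=0.70, cold=0.84; OR[max(a, b)] → w = 0.84
R4: crowded=0.72, cold=0.84; AND[min(a, b)] → w = 0.72
Rules with consequent 'moderate': {R1, R3} → strengths 0.72, 0.84
Aggregate via t-conorm [max(a, b)]: 0.84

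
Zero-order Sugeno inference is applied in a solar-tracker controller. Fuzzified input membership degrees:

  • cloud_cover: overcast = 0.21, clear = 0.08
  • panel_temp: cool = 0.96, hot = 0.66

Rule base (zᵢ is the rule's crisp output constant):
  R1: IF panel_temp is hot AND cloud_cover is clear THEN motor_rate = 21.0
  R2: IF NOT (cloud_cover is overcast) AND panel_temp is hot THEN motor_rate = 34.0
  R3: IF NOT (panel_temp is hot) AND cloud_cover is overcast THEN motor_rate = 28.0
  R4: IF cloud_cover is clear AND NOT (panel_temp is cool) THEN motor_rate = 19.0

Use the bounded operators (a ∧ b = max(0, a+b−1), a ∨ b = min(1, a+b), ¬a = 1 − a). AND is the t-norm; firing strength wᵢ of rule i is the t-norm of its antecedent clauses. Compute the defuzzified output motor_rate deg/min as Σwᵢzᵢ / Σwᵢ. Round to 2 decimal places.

R1 (z=21.0): hot=0.66, clear=0.08; AND[max(0, a+b−1)] → w = 0.00
R2 (z=34.0): ¬overcast=1−0.21=0.79, hot=0.66; AND[max(0, a+b−1)] → w = 0.45
R3 (z=28.0): ¬hot=1−0.66=0.34, overcast=0.21; AND[max(0, a+b−1)] → w = 0.00
R4 (z=19.0): clear=0.08, ¬cool=1−0.96=0.04; AND[max(0, a+b−1)] → w = 0.00
Weighted average = (0.00·21.0 + 0.45·34.0 + 0.00·28.0 + 0.00·19.0) / (0.00 + 0.45 + 0.00 + 0.00)
  = 15.3000 / 0.4500 = 34.00

34.00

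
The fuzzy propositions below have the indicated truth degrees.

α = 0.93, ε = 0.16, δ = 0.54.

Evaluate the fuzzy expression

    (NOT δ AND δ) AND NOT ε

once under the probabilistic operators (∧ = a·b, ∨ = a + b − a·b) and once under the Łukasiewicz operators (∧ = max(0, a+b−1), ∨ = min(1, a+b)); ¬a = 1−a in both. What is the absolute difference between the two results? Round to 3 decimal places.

0.209

Under probabilistic:
  NOT δ = 1 − 0.5400 = 0.4600
  NOT δ AND δ = a·b on (0.4600, 0.5400) = 0.2484
  NOT ε = 1 − 0.1600 = 0.8400
  (NOT δ AND δ) AND NOT ε = a·b on (0.2484, 0.8400) = 0.2087
  → value = 0.2087
Under Łukasiewicz:
  NOT δ = 1 − 0.54 = 0.46
  NOT δ AND δ = max(0, a+b−1) on (0.46, 0.54) = 0.00
  NOT ε = 1 − 0.16 = 0.84
  (NOT δ AND δ) AND NOT ε = max(0, a+b−1) on (0.00, 0.84) = 0.00
  → value = 0.0000
|0.2087 − 0.0000| = 0.209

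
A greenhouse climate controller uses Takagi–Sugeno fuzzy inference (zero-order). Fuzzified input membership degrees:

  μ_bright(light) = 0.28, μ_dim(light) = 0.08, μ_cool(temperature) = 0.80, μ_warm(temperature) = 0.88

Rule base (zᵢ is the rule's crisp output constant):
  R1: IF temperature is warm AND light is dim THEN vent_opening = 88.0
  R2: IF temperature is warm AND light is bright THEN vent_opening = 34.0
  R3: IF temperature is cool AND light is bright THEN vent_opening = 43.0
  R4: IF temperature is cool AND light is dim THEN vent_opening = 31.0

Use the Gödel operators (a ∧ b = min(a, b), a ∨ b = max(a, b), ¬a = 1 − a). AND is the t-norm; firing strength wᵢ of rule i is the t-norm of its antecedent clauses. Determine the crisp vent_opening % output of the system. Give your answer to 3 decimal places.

R1 (z=88.0): warm=0.88, dim=0.08; AND[min(a, b)] → w = 0.08
R2 (z=34.0): warm=0.88, bright=0.28; AND[min(a, b)] → w = 0.28
R3 (z=43.0): cool=0.80, bright=0.28; AND[min(a, b)] → w = 0.28
R4 (z=31.0): cool=0.80, dim=0.08; AND[min(a, b)] → w = 0.08
Weighted average = (0.08·88.0 + 0.28·34.0 + 0.28·43.0 + 0.08·31.0) / (0.08 + 0.28 + 0.28 + 0.08)
  = 31.0800 / 0.7200 = 43.167

43.167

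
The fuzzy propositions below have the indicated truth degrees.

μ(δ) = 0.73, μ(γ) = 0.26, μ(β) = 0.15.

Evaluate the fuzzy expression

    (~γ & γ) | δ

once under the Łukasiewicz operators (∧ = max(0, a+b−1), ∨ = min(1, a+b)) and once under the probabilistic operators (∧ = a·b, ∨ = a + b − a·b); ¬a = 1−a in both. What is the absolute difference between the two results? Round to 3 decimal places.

0.052

Under Łukasiewicz:
  ~γ = 1 − 0.26 = 0.74
  ~γ & γ = max(0, a+b−1) on (0.74, 0.26) = 0.00
  (~γ & γ) | δ = min(1, a+b) on (0.00, 0.73) = 0.73
  → value = 0.7300
Under probabilistic:
  ~γ = 1 − 0.2600 = 0.7400
  ~γ & γ = a·b on (0.7400, 0.2600) = 0.1924
  (~γ & γ) | δ = a + b − a·b on (0.1924, 0.7300) = 0.7819
  → value = 0.7819
|0.7300 − 0.7819| = 0.052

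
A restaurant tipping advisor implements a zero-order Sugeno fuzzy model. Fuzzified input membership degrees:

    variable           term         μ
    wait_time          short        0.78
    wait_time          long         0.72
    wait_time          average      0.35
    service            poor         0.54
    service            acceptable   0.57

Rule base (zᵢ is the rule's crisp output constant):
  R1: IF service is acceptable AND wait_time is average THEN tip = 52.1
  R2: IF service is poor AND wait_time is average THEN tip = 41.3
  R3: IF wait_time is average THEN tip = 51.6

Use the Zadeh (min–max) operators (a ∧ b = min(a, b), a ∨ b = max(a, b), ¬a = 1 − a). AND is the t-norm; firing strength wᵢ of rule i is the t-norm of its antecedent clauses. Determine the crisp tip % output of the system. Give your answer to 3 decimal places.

R1 (z=52.1): acceptable=0.57, average=0.35; AND[min(a, b)] → w = 0.35
R2 (z=41.3): poor=0.54, average=0.35; AND[min(a, b)] → w = 0.35
R3 (z=51.6): average=0.35 → w = 0.35
Weighted average = (0.35·52.1 + 0.35·41.3 + 0.35·51.6) / (0.35 + 0.35 + 0.35)
  = 50.7500 / 1.0500 = 48.333

48.333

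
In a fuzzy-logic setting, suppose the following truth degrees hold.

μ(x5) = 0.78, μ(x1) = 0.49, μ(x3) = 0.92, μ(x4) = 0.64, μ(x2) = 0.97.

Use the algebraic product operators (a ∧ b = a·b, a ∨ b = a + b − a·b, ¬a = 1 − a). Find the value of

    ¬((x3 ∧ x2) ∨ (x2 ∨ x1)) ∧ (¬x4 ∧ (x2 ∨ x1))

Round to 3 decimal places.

x3 ∧ x2 = a·b on (0.9200, 0.9700) = 0.8924
x2 ∨ x1 = a + b − a·b on (0.9700, 0.4900) = 0.9847
(x3 ∧ x2) ∨ (x2 ∨ x1) = a + b − a·b on (0.8924, 0.9847) = 0.9984
¬((x3 ∧ x2) ∨ (x2 ∨ x1)) = 1 − 0.9984 = 0.0016
¬x4 = 1 − 0.6400 = 0.3600
x2 ∨ x1 = a + b − a·b on (0.9700, 0.4900) = 0.9847
¬x4 ∧ (x2 ∨ x1) = a·b on (0.3600, 0.9847) = 0.3545
¬((x3 ∧ x2) ∨ (x2 ∨ x1)) ∧ (¬x4 ∧ (x2 ∨ x1)) = a·b on (0.0016, 0.3545) = 0.0006

0.001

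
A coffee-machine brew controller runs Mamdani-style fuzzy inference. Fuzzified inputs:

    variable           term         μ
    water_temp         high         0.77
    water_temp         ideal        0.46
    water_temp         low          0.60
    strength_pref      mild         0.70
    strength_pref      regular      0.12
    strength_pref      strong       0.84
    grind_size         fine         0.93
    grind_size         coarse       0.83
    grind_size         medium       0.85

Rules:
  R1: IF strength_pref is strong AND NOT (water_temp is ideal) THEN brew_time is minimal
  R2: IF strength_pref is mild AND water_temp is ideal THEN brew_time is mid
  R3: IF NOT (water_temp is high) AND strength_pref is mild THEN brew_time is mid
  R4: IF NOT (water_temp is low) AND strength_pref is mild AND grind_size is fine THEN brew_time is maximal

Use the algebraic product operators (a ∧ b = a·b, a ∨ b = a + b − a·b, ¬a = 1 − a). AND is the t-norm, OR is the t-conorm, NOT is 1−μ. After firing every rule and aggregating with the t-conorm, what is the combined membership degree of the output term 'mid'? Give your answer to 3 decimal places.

R1: strong=0.84, ¬ideal=1−0.46=0.54; AND[a·b] → w = 0.4536
R2: mild=0.70, ideal=0.46; AND[a·b] → w = 0.3220
R3: ¬high=1−0.77=0.23, mild=0.70; AND[a·b] → w = 0.1610
R4: ¬low=1−0.60=0.40, mild=0.70, fine=0.93; AND[a·b] → w = 0.2604
Rules with consequent 'mid': {R2, R3} → strengths 0.3220, 0.1610
Aggregate via t-conorm [a + b − a·b]: 0.4312

0.431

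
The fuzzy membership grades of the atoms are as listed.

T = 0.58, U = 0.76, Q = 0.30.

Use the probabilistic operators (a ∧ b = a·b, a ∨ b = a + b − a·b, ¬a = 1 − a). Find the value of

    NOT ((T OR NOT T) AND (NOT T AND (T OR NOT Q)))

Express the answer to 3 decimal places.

0.722

NOT T = 1 − 0.5800 = 0.4200
T OR NOT T = a + b − a·b on (0.5800, 0.4200) = 0.7564
NOT T = 1 − 0.5800 = 0.4200
NOT Q = 1 − 0.3000 = 0.7000
T OR NOT Q = a + b − a·b on (0.5800, 0.7000) = 0.8740
NOT T AND (T OR NOT Q) = a·b on (0.4200, 0.8740) = 0.3671
(T OR NOT T) AND (NOT T AND (T OR NOT Q)) = a·b on (0.7564, 0.3671) = 0.2777
NOT ((T OR NOT T) AND (NOT T AND (T OR NOT Q))) = 1 − 0.2777 = 0.7223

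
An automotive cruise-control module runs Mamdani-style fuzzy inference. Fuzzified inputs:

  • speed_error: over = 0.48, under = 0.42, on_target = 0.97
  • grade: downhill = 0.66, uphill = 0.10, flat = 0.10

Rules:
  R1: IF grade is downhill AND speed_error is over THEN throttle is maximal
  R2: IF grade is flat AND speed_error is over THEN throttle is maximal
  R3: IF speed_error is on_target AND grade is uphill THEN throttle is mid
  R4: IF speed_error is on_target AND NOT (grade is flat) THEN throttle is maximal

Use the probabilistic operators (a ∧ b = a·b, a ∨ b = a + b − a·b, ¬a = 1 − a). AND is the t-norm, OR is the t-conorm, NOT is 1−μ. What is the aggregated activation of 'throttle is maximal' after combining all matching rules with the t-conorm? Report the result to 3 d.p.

0.917

R1: downhill=0.66, over=0.48; AND[a·b] → w = 0.3168
R2: flat=0.10, over=0.48; AND[a·b] → w = 0.0480
R3: on_target=0.97, uphill=0.10; AND[a·b] → w = 0.0970
R4: on_target=0.97, ¬flat=1−0.10=0.90; AND[a·b] → w = 0.8730
Rules with consequent 'maximal': {R1, R2, R4} → strengths 0.3168, 0.0480, 0.8730
Aggregate via t-conorm [a + b − a·b]: 0.9174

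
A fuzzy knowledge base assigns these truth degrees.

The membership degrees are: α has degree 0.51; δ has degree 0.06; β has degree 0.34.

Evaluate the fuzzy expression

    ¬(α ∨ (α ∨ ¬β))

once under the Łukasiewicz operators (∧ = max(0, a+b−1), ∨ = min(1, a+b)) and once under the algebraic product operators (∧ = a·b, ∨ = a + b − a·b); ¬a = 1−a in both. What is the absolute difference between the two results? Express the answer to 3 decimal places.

0.082

Under Łukasiewicz:
  ¬β = 1 − 0.34 = 0.66
  α ∨ ¬β = min(1, a+b) on (0.51, 0.66) = 1.00
  α ∨ (α ∨ ¬β) = min(1, a+b) on (0.51, 1.00) = 1.00
  ¬(α ∨ (α ∨ ¬β)) = 1 − 1.00 = 0.00
  → value = 0.0000
Under algebraic product:
  ¬β = 1 − 0.3400 = 0.6600
  α ∨ ¬β = a + b − a·b on (0.5100, 0.6600) = 0.8334
  α ∨ (α ∨ ¬β) = a + b − a·b on (0.5100, 0.8334) = 0.9184
  ¬(α ∨ (α ∨ ¬β)) = 1 − 0.9184 = 0.0816
  → value = 0.0816
|0.0000 − 0.0816| = 0.082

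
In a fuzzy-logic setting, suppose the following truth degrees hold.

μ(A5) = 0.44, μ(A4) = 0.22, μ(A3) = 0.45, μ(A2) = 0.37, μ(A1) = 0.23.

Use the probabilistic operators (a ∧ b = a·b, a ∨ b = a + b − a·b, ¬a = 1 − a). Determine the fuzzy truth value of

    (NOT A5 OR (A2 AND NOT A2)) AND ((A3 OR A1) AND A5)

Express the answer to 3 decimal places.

NOT A5 = 1 − 0.4400 = 0.5600
NOT A2 = 1 − 0.3700 = 0.6300
A2 AND NOT A2 = a·b on (0.3700, 0.6300) = 0.2331
NOT A5 OR (A2 AND NOT A2) = a + b − a·b on (0.5600, 0.2331) = 0.6626
A3 OR A1 = a + b − a·b on (0.4500, 0.2300) = 0.5765
(A3 OR A1) AND A5 = a·b on (0.5765, 0.4400) = 0.2537
(NOT A5 OR (A2 AND NOT A2)) AND ((A3 OR A1) AND A5) = a·b on (0.6626, 0.2537) = 0.1681

0.168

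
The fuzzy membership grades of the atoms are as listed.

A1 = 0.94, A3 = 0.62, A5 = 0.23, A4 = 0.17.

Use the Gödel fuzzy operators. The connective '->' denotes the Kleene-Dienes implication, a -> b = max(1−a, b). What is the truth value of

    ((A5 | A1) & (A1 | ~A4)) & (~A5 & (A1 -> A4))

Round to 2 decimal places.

A5 | A1 = max(a, b) on (0.23, 0.94) = 0.94
~A4 = 1 − 0.17 = 0.83
A1 | ~A4 = max(a, b) on (0.94, 0.83) = 0.94
(A5 | A1) & (A1 | ~A4) = min(a, b) on (0.94, 0.94) = 0.94
~A5 = 1 − 0.23 = 0.77
A1 -> A4  [Kleene-Dienes: max(1−a, b)] with a=0.94, b=0.17 → 0.17
~A5 & (A1 -> A4) = min(a, b) on (0.77, 0.17) = 0.17
((A5 | A1) & (A1 | ~A4)) & (~A5 & (A1 -> A4)) = min(a, b) on (0.94, 0.17) = 0.17

0.17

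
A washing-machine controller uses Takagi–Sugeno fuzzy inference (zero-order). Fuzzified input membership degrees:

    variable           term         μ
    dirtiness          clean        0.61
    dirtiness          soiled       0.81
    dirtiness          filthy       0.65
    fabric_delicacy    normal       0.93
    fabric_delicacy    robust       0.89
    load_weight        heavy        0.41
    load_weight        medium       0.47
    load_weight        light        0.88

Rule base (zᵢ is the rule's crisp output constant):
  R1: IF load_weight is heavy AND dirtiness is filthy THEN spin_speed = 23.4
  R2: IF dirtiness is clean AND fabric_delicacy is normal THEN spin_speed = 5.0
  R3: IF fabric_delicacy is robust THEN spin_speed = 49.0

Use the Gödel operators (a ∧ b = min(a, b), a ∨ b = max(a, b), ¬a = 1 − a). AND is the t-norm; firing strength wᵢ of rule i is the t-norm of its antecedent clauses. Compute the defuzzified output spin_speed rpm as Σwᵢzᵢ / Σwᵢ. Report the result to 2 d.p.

R1 (z=23.4): heavy=0.41, filthy=0.65; AND[min(a, b)] → w = 0.41
R2 (z=5.0): clean=0.61, normal=0.93; AND[min(a, b)] → w = 0.61
R3 (z=49.0): robust=0.89 → w = 0.89
Weighted average = (0.41·23.4 + 0.61·5.0 + 0.89·49.0) / (0.41 + 0.61 + 0.89)
  = 56.2540 / 1.9100 = 29.45

29.45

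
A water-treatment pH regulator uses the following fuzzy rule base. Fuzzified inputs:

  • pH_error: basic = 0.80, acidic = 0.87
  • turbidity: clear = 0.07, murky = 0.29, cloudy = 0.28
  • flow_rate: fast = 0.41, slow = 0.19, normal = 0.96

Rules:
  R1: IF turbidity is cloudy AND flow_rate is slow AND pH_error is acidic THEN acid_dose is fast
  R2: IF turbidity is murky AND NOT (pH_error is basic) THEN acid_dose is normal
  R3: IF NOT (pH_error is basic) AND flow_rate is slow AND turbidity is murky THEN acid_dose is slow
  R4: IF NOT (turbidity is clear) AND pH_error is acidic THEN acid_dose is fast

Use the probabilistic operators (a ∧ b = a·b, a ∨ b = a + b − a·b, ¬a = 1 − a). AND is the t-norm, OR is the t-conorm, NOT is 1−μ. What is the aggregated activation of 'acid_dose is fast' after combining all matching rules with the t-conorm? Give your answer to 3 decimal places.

R1: cloudy=0.28, slow=0.19, acidic=0.87; AND[a·b] → w = 0.0463
R2: murky=0.29, ¬basic=1−0.80=0.20; AND[a·b] → w = 0.0580
R3: ¬basic=1−0.80=0.20, slow=0.19, murky=0.29; AND[a·b] → w = 0.0110
R4: ¬clear=1−0.07=0.93, acidic=0.87; AND[a·b] → w = 0.8091
Rules with consequent 'fast': {R1, R4} → strengths 0.0463, 0.8091
Aggregate via t-conorm [a + b − a·b]: 0.8179

0.818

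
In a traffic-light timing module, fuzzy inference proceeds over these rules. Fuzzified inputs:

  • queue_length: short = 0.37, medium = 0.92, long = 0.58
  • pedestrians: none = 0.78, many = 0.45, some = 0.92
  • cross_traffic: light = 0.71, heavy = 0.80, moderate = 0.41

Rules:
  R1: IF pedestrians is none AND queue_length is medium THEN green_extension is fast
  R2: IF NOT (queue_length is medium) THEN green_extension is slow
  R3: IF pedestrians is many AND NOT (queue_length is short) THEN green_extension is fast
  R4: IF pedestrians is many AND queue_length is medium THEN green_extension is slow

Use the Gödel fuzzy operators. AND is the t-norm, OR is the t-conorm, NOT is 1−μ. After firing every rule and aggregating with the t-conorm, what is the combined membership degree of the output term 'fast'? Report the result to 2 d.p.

0.78

R1: none=0.78, medium=0.92; AND[min(a, b)] → w = 0.78
R2: ¬medium=1−0.92=0.08 → w = 0.08
R3: many=0.45, ¬short=1−0.37=0.63; AND[min(a, b)] → w = 0.45
R4: many=0.45, medium=0.92; AND[min(a, b)] → w = 0.45
Rules with consequent 'fast': {R1, R3} → strengths 0.78, 0.45
Aggregate via t-conorm [max(a, b)]: 0.78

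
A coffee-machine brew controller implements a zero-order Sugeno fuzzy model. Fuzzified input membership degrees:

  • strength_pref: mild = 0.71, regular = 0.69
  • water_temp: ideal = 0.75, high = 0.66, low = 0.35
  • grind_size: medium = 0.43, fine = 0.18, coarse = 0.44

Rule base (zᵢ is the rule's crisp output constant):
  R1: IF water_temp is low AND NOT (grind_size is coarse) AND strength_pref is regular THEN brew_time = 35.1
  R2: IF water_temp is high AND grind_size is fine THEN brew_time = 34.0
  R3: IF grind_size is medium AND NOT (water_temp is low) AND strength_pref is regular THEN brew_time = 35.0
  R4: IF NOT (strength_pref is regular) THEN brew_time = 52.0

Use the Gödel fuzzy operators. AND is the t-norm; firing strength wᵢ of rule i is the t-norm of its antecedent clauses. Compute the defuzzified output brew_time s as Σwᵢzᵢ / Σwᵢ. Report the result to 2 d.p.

39.04

R1 (z=35.1): low=0.35, ¬coarse=1−0.44=0.56, regular=0.69; AND[min(a, b)] → w = 0.35
R2 (z=34.0): high=0.66, fine=0.18; AND[min(a, b)] → w = 0.18
R3 (z=35.0): medium=0.43, ¬low=1−0.35=0.65, regular=0.69; AND[min(a, b)] → w = 0.43
R4 (z=52.0): ¬regular=1−0.69=0.31 → w = 0.31
Weighted average = (0.35·35.1 + 0.18·34.0 + 0.43·35.0 + 0.31·52.0) / (0.35 + 0.18 + 0.43 + 0.31)
  = 49.5750 / 1.2700 = 39.04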